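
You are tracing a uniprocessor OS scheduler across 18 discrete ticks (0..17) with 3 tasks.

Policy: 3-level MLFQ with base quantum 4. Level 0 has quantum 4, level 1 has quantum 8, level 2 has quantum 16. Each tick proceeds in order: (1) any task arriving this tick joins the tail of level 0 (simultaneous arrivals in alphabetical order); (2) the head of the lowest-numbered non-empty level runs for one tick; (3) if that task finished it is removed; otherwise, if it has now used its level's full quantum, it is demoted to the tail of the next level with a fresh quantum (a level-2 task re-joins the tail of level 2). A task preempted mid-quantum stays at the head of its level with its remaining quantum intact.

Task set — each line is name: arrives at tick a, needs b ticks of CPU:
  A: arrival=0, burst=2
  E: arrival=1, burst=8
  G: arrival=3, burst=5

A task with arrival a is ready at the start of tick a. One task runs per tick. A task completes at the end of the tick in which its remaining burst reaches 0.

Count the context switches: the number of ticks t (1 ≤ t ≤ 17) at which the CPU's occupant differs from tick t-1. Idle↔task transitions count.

t=0: L0/L1/L2 = A/-/- → run A
t=1: L0/L1/L2 = AE/-/- → run A
t=2: L0/L1/L2 = E/-/- → run E
t=3: L0/L1/L2 = EG/-/- → run E
t=4: L0/L1/L2 = EG/-/- → run E
t=5: L0/L1/L2 = EG/-/- → run E
t=6: L0/L1/L2 = G/E/- → run G
t=7: L0/L1/L2 = G/E/- → run G
t=8: L0/L1/L2 = G/E/- → run G
t=9: L0/L1/L2 = G/E/- → run G
t=10: L0/L1/L2 = -/EG/- → run E
t=11: L0/L1/L2 = -/EG/- → run E
t=12: L0/L1/L2 = -/EG/- → run E
t=13: L0/L1/L2 = -/EG/- → run E
t=14: L0/L1/L2 = -/G/- → run G
t=15: (idle)
t=16: (idle)
t=17: (idle)

context switches = 5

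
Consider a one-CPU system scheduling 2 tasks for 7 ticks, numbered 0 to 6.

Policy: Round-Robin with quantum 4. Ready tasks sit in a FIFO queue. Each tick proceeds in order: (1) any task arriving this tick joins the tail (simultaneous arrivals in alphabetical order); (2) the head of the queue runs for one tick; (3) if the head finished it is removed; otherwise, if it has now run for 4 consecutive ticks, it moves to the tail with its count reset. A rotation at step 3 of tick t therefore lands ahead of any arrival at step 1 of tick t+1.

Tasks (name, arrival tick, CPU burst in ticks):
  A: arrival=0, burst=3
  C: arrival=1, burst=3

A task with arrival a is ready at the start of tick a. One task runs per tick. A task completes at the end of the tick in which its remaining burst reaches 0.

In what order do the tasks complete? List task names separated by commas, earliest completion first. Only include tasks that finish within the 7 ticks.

t=0: queue=[A] q_used=0 → run A
t=1: queue=[A,C] q_used=1 → run A
t=2: queue=[A,C] q_used=2 → run A
t=3: queue=[C] q_used=0 → run C
t=4: queue=[C] q_used=1 → run C
t=5: queue=[C] q_used=2 → run C
t=6: (idle)

completion order = A, C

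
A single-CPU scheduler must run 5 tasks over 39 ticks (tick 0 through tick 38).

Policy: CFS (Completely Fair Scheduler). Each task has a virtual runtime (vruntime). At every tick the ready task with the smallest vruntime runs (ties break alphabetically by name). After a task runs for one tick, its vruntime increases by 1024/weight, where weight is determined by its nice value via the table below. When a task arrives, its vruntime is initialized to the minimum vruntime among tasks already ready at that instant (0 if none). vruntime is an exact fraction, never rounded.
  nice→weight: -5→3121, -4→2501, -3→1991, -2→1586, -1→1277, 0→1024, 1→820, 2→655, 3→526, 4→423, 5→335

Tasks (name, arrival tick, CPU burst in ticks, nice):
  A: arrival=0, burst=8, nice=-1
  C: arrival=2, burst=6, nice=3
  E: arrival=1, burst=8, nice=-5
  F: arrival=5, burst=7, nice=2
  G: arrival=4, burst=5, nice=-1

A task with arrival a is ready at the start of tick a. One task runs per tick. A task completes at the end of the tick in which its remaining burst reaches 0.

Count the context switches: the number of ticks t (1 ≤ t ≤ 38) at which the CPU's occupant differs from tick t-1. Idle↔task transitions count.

t=0: vr[A=0] → run A
t=1: vr[A=1024/1277 E=1024/1277] → run A
t=2: vr[A=2048/1277 C=1024/1277 E=1024/1277] → run C
t=3: vr[A=2048/1277 C=923136/335851 E=1024/1277] → run E
t=4: vr[A=2048/1277 C=923136/335851 E=4503552/3985517 G=4503552/3985517] → run E
t=5: vr[A=2048/1277 C=923136/335851 E=5811200/3985517 F=4503552/3985517 G=4503552/3985517] → run F
t=6: vr[A=2048/1277 C=923136/335851 E=5811200/3985517 F=7030995968/2610513635 G=4503552/3985517] → run G
t=7: vr[A=2048/1277 C=923136/335851 E=5811200/3985517 F=7030995968/2610513635 G=7699456/3985517] → run E
t=8: vr[A=2048/1277 C=923136/335851 E=7118848/3985517 F=7030995968/2610513635 G=7699456/3985517] → run A
t=9: vr[A=3072/1277 C=923136/335851 E=7118848/3985517 F=7030995968/2610513635 G=7699456/3985517] → run E
t=10: vr[A=3072/1277 C=923136/335851 E=8426496/3985517 F=7030995968/2610513635 G=7699456/3985517] → run G
t=11: vr[A=3072/1277 C=923136/335851 E=8426496/3985517 F=7030995968/2610513635 G=10895360/3985517] → run E
t=12: vr[A=3072/1277 C=923136/335851 E=9734144/3985517 F=7030995968/2610513635 G=10895360/3985517] → run A
t=13: vr[A=4096/1277 C=923136/335851 E=9734144/3985517 F=7030995968/2610513635 G=10895360/3985517] → run E
t=14: vr[A=4096/1277 C=923136/335851 E=11041792/3985517 F=7030995968/2610513635 G=10895360/3985517] → run F
t=15: vr[A=4096/1277 C=923136/335851 E=11041792/3985517 F=11112165376/2610513635 G=10895360/3985517] → run G
t=16: vr[A=4096/1277 C=923136/335851 E=11041792/3985517 F=11112165376/2610513635 G=14091264/3985517] → run C
t=17: vr[A=4096/1277 C=1576960/335851 E=11041792/3985517 F=11112165376/2610513635 G=14091264/3985517] → run E
t=18: vr[A=4096/1277 C=1576960/335851 E=12349440/3985517 F=11112165376/2610513635 G=14091264/3985517] → run E
t=19: vr[A=4096/1277 C=1576960/335851 F=11112165376/2610513635 G=14091264/3985517] → run A
t=20: vr[A=5120/1277 C=1576960/335851 F=11112165376/2610513635 G=14091264/3985517] → run G
t=21: vr[A=5120/1277 C=1576960/335851 F=11112165376/2610513635 G=17287168/3985517] → run A
t=22: vr[A=6144/1277 C=1576960/335851 F=11112165376/2610513635 G=17287168/3985517] → run F
t=23: vr[A=6144/1277 C=1576960/335851 F=15193334784/2610513635 G=17287168/3985517] → run G
t=24: vr[A=6144/1277 C=1576960/335851 F=15193334784/2610513635] → run C
t=25: vr[A=6144/1277 C=2230784/335851 F=15193334784/2610513635] → run A
t=26: vr[A=7168/1277 C=2230784/335851 F=15193334784/2610513635] → run A
t=27: vr[C=2230784/335851 F=15193334784/2610513635] → run F
t=28: vr[C=2230784/335851 F=19274504192/2610513635] → run C
t=29: vr[C=2884608/335851 F=19274504192/2610513635] → run F
t=30: vr[C=2884608/335851 F=4671134720/522102727] → run C
t=31: vr[C=3538432/335851 F=4671134720/522102727] → run F
t=32: vr[C=3538432/335851 F=27436843008/2610513635] → run F
t=33: vr[C=3538432/335851] → run C
t=34: (idle)
t=35: (idle)
t=36: (idle)
t=37: (idle)
t=38: (idle)

context switches = 29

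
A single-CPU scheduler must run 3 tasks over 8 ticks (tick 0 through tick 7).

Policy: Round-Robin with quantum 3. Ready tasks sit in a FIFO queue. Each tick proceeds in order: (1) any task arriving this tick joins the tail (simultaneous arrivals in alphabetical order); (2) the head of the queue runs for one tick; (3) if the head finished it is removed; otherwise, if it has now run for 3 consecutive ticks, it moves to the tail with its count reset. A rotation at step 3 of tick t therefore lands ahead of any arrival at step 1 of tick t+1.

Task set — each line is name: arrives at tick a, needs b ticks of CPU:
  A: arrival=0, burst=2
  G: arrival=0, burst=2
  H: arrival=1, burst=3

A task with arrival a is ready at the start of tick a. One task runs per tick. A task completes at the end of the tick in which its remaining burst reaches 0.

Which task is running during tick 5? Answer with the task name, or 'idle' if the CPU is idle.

running at tick 5 = H

t=0: queue=[A,G] q_used=0 → run A
t=1: queue=[A,G,H] q_used=1 → run A
t=2: queue=[G,H] q_used=0 → run G
t=3: queue=[G,H] q_used=1 → run G
t=4: queue=[H] q_used=0 → run H
t=5: queue=[H] q_used=1 → run H
t=6: queue=[H] q_used=2 → run H
t=7: (idle)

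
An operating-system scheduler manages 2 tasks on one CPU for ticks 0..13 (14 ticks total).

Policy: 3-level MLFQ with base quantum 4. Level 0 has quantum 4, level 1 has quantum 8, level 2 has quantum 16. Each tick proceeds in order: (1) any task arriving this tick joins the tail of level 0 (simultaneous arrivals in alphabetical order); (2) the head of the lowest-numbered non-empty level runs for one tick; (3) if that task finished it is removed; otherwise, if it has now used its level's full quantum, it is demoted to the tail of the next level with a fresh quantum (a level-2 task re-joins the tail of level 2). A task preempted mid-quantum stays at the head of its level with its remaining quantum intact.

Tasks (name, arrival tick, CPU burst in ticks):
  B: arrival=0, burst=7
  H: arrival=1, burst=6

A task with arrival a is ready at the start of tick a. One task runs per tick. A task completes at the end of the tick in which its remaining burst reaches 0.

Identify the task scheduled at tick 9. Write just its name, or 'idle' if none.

running at tick 9 = B

t=0: L0/L1/L2 = B/-/- → run B
t=1: L0/L1/L2 = BH/-/- → run B
t=2: L0/L1/L2 = BH/-/- → run B
t=3: L0/L1/L2 = BH/-/- → run B
t=4: L0/L1/L2 = H/B/- → run H
t=5: L0/L1/L2 = H/B/- → run H
t=6: L0/L1/L2 = H/B/- → run H
t=7: L0/L1/L2 = H/B/- → run H
t=8: L0/L1/L2 = -/BH/- → run B
t=9: L0/L1/L2 = -/BH/- → run B
t=10: L0/L1/L2 = -/BH/- → run B
t=11: L0/L1/L2 = -/H/- → run H
t=12: L0/L1/L2 = -/H/- → run H
t=13: (idle)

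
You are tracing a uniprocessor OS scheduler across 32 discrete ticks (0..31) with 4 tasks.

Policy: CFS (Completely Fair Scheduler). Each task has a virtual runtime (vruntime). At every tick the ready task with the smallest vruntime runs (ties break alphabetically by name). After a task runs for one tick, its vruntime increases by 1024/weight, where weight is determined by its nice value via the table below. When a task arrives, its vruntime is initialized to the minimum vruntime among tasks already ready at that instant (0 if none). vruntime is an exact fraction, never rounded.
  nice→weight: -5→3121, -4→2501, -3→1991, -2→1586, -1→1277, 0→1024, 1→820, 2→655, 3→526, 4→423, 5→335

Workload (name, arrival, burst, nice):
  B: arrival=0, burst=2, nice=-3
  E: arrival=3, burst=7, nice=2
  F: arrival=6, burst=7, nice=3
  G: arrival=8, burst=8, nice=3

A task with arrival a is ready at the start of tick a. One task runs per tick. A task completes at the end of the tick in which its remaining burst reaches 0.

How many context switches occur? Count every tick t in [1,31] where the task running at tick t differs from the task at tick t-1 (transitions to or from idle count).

t=0: vr[B=0] → run B
t=1: vr[B=1024/1991] → run B
t=2: (idle)
t=3: vr[E=0] → run E
t=4: vr[E=1024/655] → run E
t=5: vr[E=2048/655] → run E
t=6: vr[E=3072/655 F=3072/655] → run E
t=7: vr[E=4096/655 F=3072/655] → run F
t=8: vr[E=4096/655 F=1143296/172265 G=4096/655] → run E
t=9: vr[E=1024/131 F=1143296/172265 G=4096/655] → run G
t=10: vr[E=1024/131 F=1143296/172265 G=1412608/172265] → run F
t=11: vr[E=1024/131 F=1478656/172265 G=1412608/172265] → run E
t=12: vr[E=6144/655 F=1478656/172265 G=1412608/172265] → run G
t=13: vr[E=6144/655 F=1478656/172265 G=1747968/172265] → run F
t=14: vr[E=6144/655 F=1814016/172265 G=1747968/172265] → run E
t=15: vr[F=1814016/172265 G=1747968/172265] → run G
t=16: vr[F=1814016/172265 G=2083328/172265] → run F
t=17: vr[F=2149376/172265 G=2083328/172265] → run G
t=18: vr[F=2149376/172265 G=2418688/172265] → run F
t=19: vr[F=2484736/172265 G=2418688/172265] → run G
t=20: vr[F=2484736/172265 G=2754048/172265] → run F
t=21: vr[F=2820096/172265 G=2754048/172265] → run G
t=22: vr[F=2820096/172265 G=3089408/172265] → run F
t=23: vr[G=3089408/172265] → run G
t=24: vr[G=3424768/172265] → run G
t=25: (idle)
t=26: (idle)
t=27: (idle)
t=28: (idle)
t=29: (idle)
t=30: (idle)
t=31: (idle)

context switches = 20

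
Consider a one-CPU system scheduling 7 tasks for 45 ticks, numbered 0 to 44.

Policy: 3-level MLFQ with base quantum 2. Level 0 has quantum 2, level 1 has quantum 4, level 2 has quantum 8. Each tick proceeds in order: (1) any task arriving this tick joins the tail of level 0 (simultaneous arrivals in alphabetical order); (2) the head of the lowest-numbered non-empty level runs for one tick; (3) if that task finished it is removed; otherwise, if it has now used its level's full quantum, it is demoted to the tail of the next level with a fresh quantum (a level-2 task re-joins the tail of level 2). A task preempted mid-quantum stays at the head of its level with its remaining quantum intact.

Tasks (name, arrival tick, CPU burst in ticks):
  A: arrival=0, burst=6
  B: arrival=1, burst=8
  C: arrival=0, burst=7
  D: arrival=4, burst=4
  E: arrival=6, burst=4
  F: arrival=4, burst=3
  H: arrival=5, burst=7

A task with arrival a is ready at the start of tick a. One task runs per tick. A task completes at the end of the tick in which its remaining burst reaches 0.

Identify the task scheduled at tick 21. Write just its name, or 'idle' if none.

t=0: L0/L1/L2 = AC/-/- → run A
t=1: L0/L1/L2 = ACB/-/- → run A
t=2: L0/L1/L2 = CB/A/- → run C
t=3: L0/L1/L2 = CB/A/- → run C
t=4: L0/L1/L2 = BDF/AC/- → run B
t=5: L0/L1/L2 = BDFH/AC/- → run B
t=6: L0/L1/L2 = DFHE/ACB/- → run D
t=7: L0/L1/L2 = DFHE/ACB/- → run D
t=8: L0/L1/L2 = FHE/ACBD/- → run F
t=9: L0/L1/L2 = FHE/ACBD/- → run F
t=10: L0/L1/L2 = HE/ACBDF/- → run H
t=11: L0/L1/L2 = HE/ACBDF/- → run H
t=12: L0/L1/L2 = E/ACBDFH/- → run E
t=13: L0/L1/L2 = E/ACBDFH/- → run E
t=14: L0/L1/L2 = -/ACBDFHE/- → run A
t=15: L0/L1/L2 = -/ACBDFHE/- → run A
t=16: L0/L1/L2 = -/ACBDFHE/- → run A
t=17: L0/L1/L2 = -/ACBDFHE/- → run A
t=18: L0/L1/L2 = -/CBDFHE/- → run C
t=19: L0/L1/L2 = -/CBDFHE/- → run C
t=20: L0/L1/L2 = -/CBDFHE/- → run C
t=21: L0/L1/L2 = -/CBDFHE/- → run C
t=22: L0/L1/L2 = -/BDFHE/C → run B
t=23: L0/L1/L2 = -/BDFHE/C → run B
t=24: L0/L1/L2 = -/BDFHE/C → run B
t=25: L0/L1/L2 = -/BDFHE/C → run B
t=26: L0/L1/L2 = -/DFHE/CB → run D
t=27: L0/L1/L2 = -/DFHE/CB → run D
t=28: L0/L1/L2 = -/FHE/CB → run F
t=29: L0/L1/L2 = -/HE/CB → run H
t=30: L0/L1/L2 = -/HE/CB → run H
t=31: L0/L1/L2 = -/HE/CB → run H
t=32: L0/L1/L2 = -/HE/CB → run H
t=33: L0/L1/L2 = -/E/CBH → run E
t=34: L0/L1/L2 = -/E/CBH → run E
t=35: L0/L1/L2 = -/-/CBH → run C
t=36: L0/L1/L2 = -/-/BH → run B
t=37: L0/L1/L2 = -/-/BH → run B
t=38: L0/L1/L2 = -/-/H → run H
t=39: (idle)
t=40: (idle)
t=41: (idle)
t=42: (idle)
t=43: (idle)
t=44: (idle)

running at tick 21 = C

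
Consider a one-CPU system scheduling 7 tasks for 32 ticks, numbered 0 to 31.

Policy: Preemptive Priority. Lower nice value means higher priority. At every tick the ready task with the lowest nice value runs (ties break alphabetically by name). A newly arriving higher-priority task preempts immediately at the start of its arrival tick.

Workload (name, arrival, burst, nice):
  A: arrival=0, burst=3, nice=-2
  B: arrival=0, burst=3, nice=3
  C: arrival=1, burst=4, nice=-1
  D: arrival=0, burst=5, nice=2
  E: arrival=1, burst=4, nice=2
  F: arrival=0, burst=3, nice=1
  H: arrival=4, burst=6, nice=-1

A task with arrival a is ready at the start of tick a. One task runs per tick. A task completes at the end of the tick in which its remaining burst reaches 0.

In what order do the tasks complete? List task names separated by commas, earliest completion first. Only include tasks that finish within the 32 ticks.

t=0: ready={A,B,D,F} → run A
t=1: ready={A,B,C,D,E,F} → run A
t=2: ready={A,B,C,D,E,F} → run A
t=3: ready={B,C,D,E,F} → run C
t=4: ready={B,C,D,E,F,H} → run C
t=5: ready={B,C,D,E,F,H} → run C
t=6: ready={B,C,D,E,F,H} → run C
t=7: ready={B,D,E,F,H} → run H
t=8: ready={B,D,E,F,H} → run H
t=9: ready={B,D,E,F,H} → run H
t=10: ready={B,D,E,F,H} → run H
t=11: ready={B,D,E,F,H} → run H
t=12: ready={B,D,E,F,H} → run H
t=13: ready={B,D,E,F} → run F
t=14: ready={B,D,E,F} → run F
t=15: ready={B,D,E,F} → run F
t=16: ready={B,D,E} → run D
t=17: ready={B,D,E} → run D
t=18: ready={B,D,E} → run D
t=19: ready={B,D,E} → run D
t=20: ready={B,D,E} → run D
t=21: ready={B,E} → run E
t=22: ready={B,E} → run E
t=23: ready={B,E} → run E
t=24: ready={B,E} → run E
t=25: ready={B} → run B
t=26: ready={B} → run B
t=27: ready={B} → run B
t=28: (idle)
t=29: (idle)
t=30: (idle)
t=31: (idle)

completion order = A, C, H, F, D, E, B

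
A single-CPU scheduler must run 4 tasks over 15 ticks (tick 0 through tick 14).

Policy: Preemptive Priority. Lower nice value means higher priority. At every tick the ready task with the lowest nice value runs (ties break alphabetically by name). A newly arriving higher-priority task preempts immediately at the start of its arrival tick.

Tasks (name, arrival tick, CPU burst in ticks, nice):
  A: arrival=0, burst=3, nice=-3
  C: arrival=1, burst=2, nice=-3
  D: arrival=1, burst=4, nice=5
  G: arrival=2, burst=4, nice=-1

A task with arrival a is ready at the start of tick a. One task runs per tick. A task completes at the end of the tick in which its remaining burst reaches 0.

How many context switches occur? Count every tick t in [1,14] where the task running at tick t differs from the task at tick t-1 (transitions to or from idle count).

t=0: ready={A} → run A
t=1: ready={A,C,D} → run A
t=2: ready={A,C,D,G} → run A
t=3: ready={C,D,G} → run C
t=4: ready={C,D,G} → run C
t=5: ready={D,G} → run G
t=6: ready={D,G} → run G
t=7: ready={D,G} → run G
t=8: ready={D,G} → run G
t=9: ready={D} → run D
t=10: ready={D} → run D
t=11: ready={D} → run D
t=12: ready={D} → run D
t=13: (idle)
t=14: (idle)

context switches = 4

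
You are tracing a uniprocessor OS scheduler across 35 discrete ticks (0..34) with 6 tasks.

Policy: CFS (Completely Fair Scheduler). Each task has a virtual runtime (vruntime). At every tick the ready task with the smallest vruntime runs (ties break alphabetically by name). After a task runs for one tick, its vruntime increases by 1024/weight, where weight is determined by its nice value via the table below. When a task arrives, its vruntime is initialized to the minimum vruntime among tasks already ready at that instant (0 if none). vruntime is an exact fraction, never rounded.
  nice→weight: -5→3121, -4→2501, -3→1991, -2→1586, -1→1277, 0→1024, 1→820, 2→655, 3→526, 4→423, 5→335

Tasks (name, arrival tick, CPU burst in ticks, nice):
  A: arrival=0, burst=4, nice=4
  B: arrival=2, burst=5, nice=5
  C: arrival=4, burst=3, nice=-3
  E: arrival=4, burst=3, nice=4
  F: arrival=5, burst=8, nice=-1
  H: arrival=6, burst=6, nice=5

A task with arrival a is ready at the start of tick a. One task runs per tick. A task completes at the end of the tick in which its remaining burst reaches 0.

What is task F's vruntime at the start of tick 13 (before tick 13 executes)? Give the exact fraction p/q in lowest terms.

t=0: vr[A=0] → run A
t=1: vr[A=1024/423] → run A
t=2: vr[A=2048/423 B=2048/423] → run A
t=3: vr[A=1024/141 B=2048/423] → run B
t=4: vr[A=1024/141 B=1119232/141705 C=1024/141 E=1024/141] → run A
t=5: vr[B=1119232/141705 C=1024/141 E=1024/141 F=1024/141] → run C
t=6: vr[B=1119232/141705 C=2183168/280731 E=1024/141 F=1024/141 H=1024/141] → run E
t=7: vr[B=1119232/141705 C=2183168/280731 E=4096/423 F=1024/141 H=1024/141] → run F
t=8: vr[B=1119232/141705 C=2183168/280731 E=4096/423 F=1452032/180057 H=1024/141] → run H
t=9: vr[B=1119232/141705 C=2183168/280731 E=4096/423 F=1452032/180057 H=487424/47235] → run C
t=10: vr[B=1119232/141705 C=2327552/280731 E=4096/423 F=1452032/180057 H=487424/47235] → run B
t=11: vr[B=1552384/141705 C=2327552/280731 E=4096/423 F=1452032/180057 H=487424/47235] → run F
t=12: vr[B=1552384/141705 C=2327552/280731 E=4096/423 F=1596416/180057 H=487424/47235] → run C
t=13: vr[B=1552384/141705 E=4096/423 F=1596416/180057 H=487424/47235] → run F
t=14: vr[B=1552384/141705 E=4096/423 F=1740800/180057 H=487424/47235] → run F
t=15: vr[B=1552384/141705 E=4096/423 F=1885184/180057 H=487424/47235] → run E
t=16: vr[B=1552384/141705 E=5120/423 F=1885184/180057 H=487424/47235] → run H
t=17: vr[B=1552384/141705 E=5120/423 F=1885184/180057 H=631808/47235] → run F
t=18: vr[B=1552384/141705 E=5120/423 F=2029568/180057 H=631808/47235] → run B
t=19: vr[B=1985536/141705 E=5120/423 F=2029568/180057 H=631808/47235] → run F
t=20: vr[B=1985536/141705 E=5120/423 F=2173952/180057 H=631808/47235] → run F
t=21: vr[B=1985536/141705 E=5120/423 F=2318336/180057 H=631808/47235] → run E
t=22: vr[B=1985536/141705 F=2318336/180057 H=631808/47235] → run F
t=23: vr[B=1985536/141705 H=631808/47235] → run H
t=24: vr[B=1985536/141705 H=776192/47235] → run B
t=25: vr[B=2418688/141705 H=776192/47235] → run H
t=26: vr[B=2418688/141705 H=920576/47235] → run B
t=27: vr[H=920576/47235] → run H
t=28: vr[H=212992/9447] → run H
t=29: (idle)
t=30: (idle)
t=31: (idle)
t=32: (idle)
t=33: (idle)
t=34: (idle)

vruntime(F, start of tick 13) = 1596416/180057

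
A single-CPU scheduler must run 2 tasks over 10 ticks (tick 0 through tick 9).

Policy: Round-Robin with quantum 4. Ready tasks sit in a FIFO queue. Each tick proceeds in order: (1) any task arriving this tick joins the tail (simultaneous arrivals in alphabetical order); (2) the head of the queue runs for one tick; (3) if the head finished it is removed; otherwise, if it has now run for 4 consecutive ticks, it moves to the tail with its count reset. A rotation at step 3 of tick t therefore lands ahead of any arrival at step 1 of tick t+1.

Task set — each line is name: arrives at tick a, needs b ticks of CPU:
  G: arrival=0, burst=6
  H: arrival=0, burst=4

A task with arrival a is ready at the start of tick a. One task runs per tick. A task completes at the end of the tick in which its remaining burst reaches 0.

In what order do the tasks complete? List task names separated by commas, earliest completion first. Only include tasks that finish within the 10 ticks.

t=0: queue=[G,H] q_used=0 → run G
t=1: queue=[G,H] q_used=1 → run G
t=2: queue=[G,H] q_used=2 → run G
t=3: queue=[G,H] q_used=3 → run G
t=4: queue=[H,G] q_used=0 → run H
t=5: queue=[H,G] q_used=1 → run H
t=6: queue=[H,G] q_used=2 → run H
t=7: queue=[H,G] q_used=3 → run H
t=8: queue=[G] q_used=0 → run G
t=9: queue=[G] q_used=1 → run G

completion order = H, G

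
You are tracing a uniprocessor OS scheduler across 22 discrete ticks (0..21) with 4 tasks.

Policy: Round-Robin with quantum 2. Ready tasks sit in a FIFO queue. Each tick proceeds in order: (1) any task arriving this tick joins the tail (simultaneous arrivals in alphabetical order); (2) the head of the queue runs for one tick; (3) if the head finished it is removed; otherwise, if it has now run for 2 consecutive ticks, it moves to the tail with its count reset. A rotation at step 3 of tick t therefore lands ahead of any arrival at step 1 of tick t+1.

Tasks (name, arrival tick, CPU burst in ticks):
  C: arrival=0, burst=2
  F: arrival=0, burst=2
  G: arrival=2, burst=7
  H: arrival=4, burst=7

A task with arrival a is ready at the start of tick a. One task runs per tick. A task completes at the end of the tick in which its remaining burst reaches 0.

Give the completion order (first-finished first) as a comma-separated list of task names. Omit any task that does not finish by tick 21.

completion order = C, F, G, H

t=0: queue=[C,F] q_used=0 → run C
t=1: queue=[C,F] q_used=1 → run C
t=2: queue=[F,G] q_used=0 → run F
t=3: queue=[F,G] q_used=1 → run F
t=4: queue=[G,H] q_used=0 → run G
t=5: queue=[G,H] q_used=1 → run G
t=6: queue=[H,G] q_used=0 → run H
t=7: queue=[H,G] q_used=1 → run H
t=8: queue=[G,H] q_used=0 → run G
t=9: queue=[G,H] q_used=1 → run G
t=10: queue=[H,G] q_used=0 → run H
t=11: queue=[H,G] q_used=1 → run H
t=12: queue=[G,H] q_used=0 → run G
t=13: queue=[G,H] q_used=1 → run G
t=14: queue=[H,G] q_used=0 → run H
t=15: queue=[H,G] q_used=1 → run H
t=16: queue=[G,H] q_used=0 → run G
t=17: queue=[H] q_used=0 → run H
t=18: (idle)
t=19: (idle)
t=20: (idle)
t=21: (idle)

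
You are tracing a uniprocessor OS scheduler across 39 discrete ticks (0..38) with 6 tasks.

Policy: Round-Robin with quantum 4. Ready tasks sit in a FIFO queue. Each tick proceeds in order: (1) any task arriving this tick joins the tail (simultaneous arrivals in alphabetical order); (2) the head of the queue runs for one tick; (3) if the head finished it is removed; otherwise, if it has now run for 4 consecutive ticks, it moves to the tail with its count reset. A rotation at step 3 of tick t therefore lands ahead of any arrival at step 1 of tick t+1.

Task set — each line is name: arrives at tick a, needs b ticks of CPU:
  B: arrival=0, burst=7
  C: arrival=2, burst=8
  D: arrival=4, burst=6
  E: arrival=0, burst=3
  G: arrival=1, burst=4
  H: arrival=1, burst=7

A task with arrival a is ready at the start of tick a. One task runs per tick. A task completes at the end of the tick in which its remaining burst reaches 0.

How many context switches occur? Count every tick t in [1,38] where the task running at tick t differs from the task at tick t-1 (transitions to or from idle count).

t=0: queue=[B,E] q_used=0 → run B
t=1: queue=[B,E,G,H] q_used=1 → run B
t=2: queue=[B,E,G,H,C] q_used=2 → run B
t=3: queue=[B,E,G,H,C] q_used=3 → run B
t=4: queue=[E,G,H,C,B,D] q_used=0 → run E
t=5: queue=[E,G,H,C,B,D] q_used=1 → run E
t=6: queue=[E,G,H,C,B,D] q_used=2 → run E
t=7: queue=[G,H,C,B,D] q_used=0 → run G
t=8: queue=[G,H,C,B,D] q_used=1 → run G
t=9: queue=[G,H,C,B,D] q_used=2 → run G
t=10: queue=[G,H,C,B,D] q_used=3 → run G
t=11: queue=[H,C,B,D] q_used=0 → run H
t=12: queue=[H,C,B,D] q_used=1 → run H
t=13: queue=[H,C,B,D] q_used=2 → run H
t=14: queue=[H,C,B,D] q_used=3 → run H
t=15: queue=[C,B,D,H] q_used=0 → run C
t=16: queue=[C,B,D,H] q_used=1 → run C
t=17: queue=[C,B,D,H] q_used=2 → run C
t=18: queue=[C,B,D,H] q_used=3 → run C
t=19: queue=[B,D,H,C] q_used=0 → run B
t=20: queue=[B,D,H,C] q_used=1 → run B
t=21: queue=[B,D,H,C] q_used=2 → run B
t=22: queue=[D,H,C] q_used=0 → run D
t=23: queue=[D,H,C] q_used=1 → run D
t=24: queue=[D,H,C] q_used=2 → run D
t=25: queue=[D,H,C] q_used=3 → run D
t=26: queue=[H,C,D] q_used=0 → run H
t=27: queue=[H,C,D] q_used=1 → run H
t=28: queue=[H,C,D] q_used=2 → run H
t=29: queue=[C,D] q_used=0 → run C
t=30: queue=[C,D] q_used=1 → run C
t=31: queue=[C,D] q_used=2 → run C
t=32: queue=[C,D] q_used=3 → run C
t=33: queue=[D] q_used=0 → run D
t=34: queue=[D] q_used=1 → run D
t=35: (idle)
t=36: (idle)
t=37: (idle)
t=38: (idle)

context switches = 10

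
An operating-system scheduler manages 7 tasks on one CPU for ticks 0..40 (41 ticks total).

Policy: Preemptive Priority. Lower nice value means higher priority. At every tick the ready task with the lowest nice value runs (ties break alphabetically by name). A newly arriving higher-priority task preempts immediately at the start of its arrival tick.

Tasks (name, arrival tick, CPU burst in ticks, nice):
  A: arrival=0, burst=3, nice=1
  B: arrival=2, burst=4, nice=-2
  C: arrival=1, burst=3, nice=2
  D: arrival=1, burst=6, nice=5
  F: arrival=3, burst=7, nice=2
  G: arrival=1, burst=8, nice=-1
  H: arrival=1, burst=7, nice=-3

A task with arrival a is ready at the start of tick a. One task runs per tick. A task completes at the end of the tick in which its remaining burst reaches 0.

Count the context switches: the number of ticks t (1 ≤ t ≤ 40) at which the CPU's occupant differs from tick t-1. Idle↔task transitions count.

t=0: ready={A} → run A
t=1: ready={A,C,D,G,H} → run H
t=2: ready={A,B,C,D,G,H} → run H
t=3: ready={A,B,C,D,F,G,H} → run H
t=4: ready={A,B,C,D,F,G,H} → run H
t=5: ready={A,B,C,D,F,G,H} → run H
t=6: ready={A,B,C,D,F,G,H} → run H
t=7: ready={A,B,C,D,F,G,H} → run H
t=8: ready={A,B,C,D,F,G} → run B
t=9: ready={A,B,C,D,F,G} → run B
t=10: ready={A,B,C,D,F,G} → run B
t=11: ready={A,B,C,D,F,G} → run B
t=12: ready={A,C,D,F,G} → run G
t=13: ready={A,C,D,F,G} → run G
t=14: ready={A,C,D,F,G} → run G
t=15: ready={A,C,D,F,G} → run G
t=16: ready={A,C,D,F,G} → run G
t=17: ready={A,C,D,F,G} → run G
t=18: ready={A,C,D,F,G} → run G
t=19: ready={A,C,D,F,G} → run G
t=20: ready={A,C,D,F} → run A
t=21: ready={A,C,D,F} → run A
t=22: ready={C,D,F} → run C
t=23: ready={C,D,F} → run C
t=24: ready={C,D,F} → run C
t=25: ready={D,F} → run F
t=26: ready={D,F} → run F
t=27: ready={D,F} → run F
t=28: ready={D,F} → run F
t=29: ready={D,F} → run F
t=30: ready={D,F} → run F
t=31: ready={D,F} → run F
t=32: ready={D} → run D
t=33: ready={D} → run D
t=34: ready={D} → run D
t=35: ready={D} → run D
t=36: ready={D} → run D
t=37: ready={D} → run D
t=38: (idle)
t=39: (idle)
t=40: (idle)

context switches = 8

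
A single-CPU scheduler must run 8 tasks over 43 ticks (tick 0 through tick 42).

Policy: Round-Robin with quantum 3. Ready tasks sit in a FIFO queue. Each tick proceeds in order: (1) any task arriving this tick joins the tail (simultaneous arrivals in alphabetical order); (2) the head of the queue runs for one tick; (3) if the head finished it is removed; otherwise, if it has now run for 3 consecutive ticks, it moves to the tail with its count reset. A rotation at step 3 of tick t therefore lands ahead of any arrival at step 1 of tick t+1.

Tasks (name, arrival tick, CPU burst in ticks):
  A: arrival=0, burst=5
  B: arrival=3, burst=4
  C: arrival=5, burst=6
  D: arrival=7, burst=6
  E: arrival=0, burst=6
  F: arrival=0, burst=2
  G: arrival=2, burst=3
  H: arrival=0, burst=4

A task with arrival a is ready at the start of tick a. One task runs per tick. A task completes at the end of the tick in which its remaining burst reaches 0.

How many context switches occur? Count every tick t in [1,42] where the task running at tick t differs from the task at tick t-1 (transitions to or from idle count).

t=0: queue=[A,E,F,H] q_used=0 → run A
t=1: queue=[A,E,F,H] q_used=1 → run A
t=2: queue=[A,E,F,H,G] q_used=2 → run A
t=3: queue=[E,F,H,G,A,B] q_used=0 → run E
t=4: queue=[E,F,H,G,A,B] q_used=1 → run E
t=5: queue=[E,F,H,G,A,B,C] q_used=2 → run E
t=6: queue=[F,H,G,A,B,C,E] q_used=0 → run F
t=7: queue=[F,H,G,A,B,C,E,D] q_used=1 → run F
t=8: queue=[H,G,A,B,C,E,D] q_used=0 → run H
t=9: queue=[H,G,A,B,C,E,D] q_used=1 → run H
t=10: queue=[H,G,A,B,C,E,D] q_used=2 → run H
t=11: queue=[G,A,B,C,E,D,H] q_used=0 → run G
t=12: queue=[G,A,B,C,E,D,H] q_used=1 → run G
t=13: queue=[G,A,B,C,E,D,H] q_used=2 → run G
t=14: queue=[A,B,C,E,D,H] q_used=0 → run A
t=15: queue=[A,B,C,E,D,H] q_used=1 → run A
t=16: queue=[B,C,E,D,H] q_used=0 → run B
t=17: queue=[B,C,E,D,H] q_used=1 → run B
t=18: queue=[B,C,E,D,H] q_used=2 → run B
t=19: queue=[C,E,D,H,B] q_used=0 → run C
t=20: queue=[C,E,D,H,B] q_used=1 → run C
t=21: queue=[C,E,D,H,B] q_used=2 → run C
t=22: queue=[E,D,H,B,C] q_used=0 → run E
t=23: queue=[E,D,H,B,C] q_used=1 → run E
t=24: queue=[E,D,H,B,C] q_used=2 → run E
t=25: queue=[D,H,B,C] q_used=0 → run D
t=26: queue=[D,H,B,C] q_used=1 → run D
t=27: queue=[D,H,B,C] q_used=2 → run D
t=28: queue=[H,B,C,D] q_used=0 → run H
t=29: queue=[B,C,D] q_used=0 → run B
t=30: queue=[C,D] q_used=0 → run C
t=31: queue=[C,D] q_used=1 → run C
t=32: queue=[C,D] q_used=2 → run C
t=33: queue=[D] q_used=0 → run D
t=34: queue=[D] q_used=1 → run D
t=35: queue=[D] q_used=2 → run D
t=36: (idle)
t=37: (idle)
t=38: (idle)
t=39: (idle)
t=40: (idle)
t=41: (idle)
t=42: (idle)

context switches = 14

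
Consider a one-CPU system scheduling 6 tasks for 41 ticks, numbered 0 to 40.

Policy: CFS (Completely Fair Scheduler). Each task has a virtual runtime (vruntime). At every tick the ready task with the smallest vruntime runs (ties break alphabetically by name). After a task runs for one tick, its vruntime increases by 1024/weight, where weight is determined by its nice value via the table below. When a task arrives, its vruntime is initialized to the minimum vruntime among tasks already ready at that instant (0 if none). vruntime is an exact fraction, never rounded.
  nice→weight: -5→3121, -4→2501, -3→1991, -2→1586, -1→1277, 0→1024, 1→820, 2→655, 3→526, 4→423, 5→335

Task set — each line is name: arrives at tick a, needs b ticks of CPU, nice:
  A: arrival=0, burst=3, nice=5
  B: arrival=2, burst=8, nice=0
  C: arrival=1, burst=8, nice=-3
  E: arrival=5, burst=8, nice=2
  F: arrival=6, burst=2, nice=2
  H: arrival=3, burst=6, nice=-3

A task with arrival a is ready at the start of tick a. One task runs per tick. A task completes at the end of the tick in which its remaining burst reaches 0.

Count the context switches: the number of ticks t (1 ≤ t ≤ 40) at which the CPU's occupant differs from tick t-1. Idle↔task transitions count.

context switches = 30

t=0: vr[A=0] → run A
t=1: vr[A=1024/335 C=1024/335] → run A
t=2: vr[A=2048/335 B=1024/335 C=1024/335] → run B
t=3: vr[A=2048/335 B=1359/335 C=1024/335 H=1024/335] → run C
t=4: vr[A=2048/335 B=1359/335 C=2381824/666985 H=1024/335] → run H
t=5: vr[A=2048/335 B=1359/335 C=2381824/666985 E=2381824/666985 H=2381824/666985] → run C
t=6: vr[A=2048/335 B=1359/335 C=2724864/666985 E=2381824/666985 F=2381824/666985 H=2381824/666985] → run E
t=7: vr[A=2048/335 B=1359/335 C=2724864/666985 E=448617472/87375035 F=2381824/666985 H=2381824/666985] → run F
t=8: vr[A=2048/335 B=1359/335 C=2724864/666985 E=448617472/87375035 F=448617472/87375035 H=2381824/666985] → run H
t=9: vr[A=2048/335 B=1359/335 C=2724864/666985 E=448617472/87375035 F=448617472/87375035 H=2724864/666985] → run B
t=10: vr[A=2048/335 B=1694/335 C=2724864/666985 E=448617472/87375035 F=448617472/87375035 H=2724864/666985] → run C
t=11: vr[A=2048/335 B=1694/335 C=3067904/666985 E=448617472/87375035 F=448617472/87375035 H=2724864/666985] → run H
t=12: vr[A=2048/335 B=1694/335 C=3067904/666985 E=448617472/87375035 F=448617472/87375035 H=3067904/666985] → run C
t=13: vr[A=2048/335 B=1694/335 C=3410944/666985 E=448617472/87375035 F=448617472/87375035 H=3067904/666985] → run H
t=14: vr[A=2048/335 B=1694/335 C=3410944/666985 E=448617472/87375035 F=448617472/87375035 H=3410944/666985] → run B
t=15: vr[A=2048/335 B=2029/335 C=3410944/666985 E=448617472/87375035 F=448617472/87375035 H=3410944/666985] → run C
t=16: vr[A=2048/335 B=2029/335 C=3753984/666985 E=448617472/87375035 F=448617472/87375035 H=3410944/666985] → run H
t=17: vr[A=2048/335 B=2029/335 C=3753984/666985 E=448617472/87375035 F=448617472/87375035 H=3753984/666985] → run E
t=18: vr[A=2048/335 B=2029/335 C=3753984/666985 E=117043200/17475007 F=448617472/87375035 H=3753984/666985] → run F
t=19: vr[A=2048/335 B=2029/335 C=3753984/666985 E=117043200/17475007 H=3753984/666985] → run C
t=20: vr[A=2048/335 B=2029/335 C=4097024/666985 E=117043200/17475007 H=3753984/666985] → run H
t=21: vr[A=2048/335 B=2029/335 C=4097024/666985 E=117043200/17475007] → run B
t=22: vr[A=2048/335 B=2364/335 C=4097024/666985 E=117043200/17475007] → run A
t=23: vr[B=2364/335 C=4097024/666985 E=117043200/17475007] → run C
t=24: vr[B=2364/335 C=4440064/666985 E=117043200/17475007] → run C
t=25: vr[B=2364/335 E=117043200/17475007] → run E
t=26: vr[B=2364/335 E=721814528/87375035] → run B
t=27: vr[B=2699/335 E=721814528/87375035] → run B
t=28: vr[B=3034/335 E=721814528/87375035] → run E
t=29: vr[B=3034/335 E=858413056/87375035] → run B
t=30: vr[B=3369/335 E=858413056/87375035] → run E
t=31: vr[B=3369/335 E=995011584/87375035] → run B
t=32: vr[E=995011584/87375035] → run E
t=33: vr[E=1131610112/87375035] → run E
t=34: vr[E=253641728/17475007] → run E
t=35: (idle)
t=36: (idle)
t=37: (idle)
t=38: (idle)
t=39: (idle)
t=40: (idle)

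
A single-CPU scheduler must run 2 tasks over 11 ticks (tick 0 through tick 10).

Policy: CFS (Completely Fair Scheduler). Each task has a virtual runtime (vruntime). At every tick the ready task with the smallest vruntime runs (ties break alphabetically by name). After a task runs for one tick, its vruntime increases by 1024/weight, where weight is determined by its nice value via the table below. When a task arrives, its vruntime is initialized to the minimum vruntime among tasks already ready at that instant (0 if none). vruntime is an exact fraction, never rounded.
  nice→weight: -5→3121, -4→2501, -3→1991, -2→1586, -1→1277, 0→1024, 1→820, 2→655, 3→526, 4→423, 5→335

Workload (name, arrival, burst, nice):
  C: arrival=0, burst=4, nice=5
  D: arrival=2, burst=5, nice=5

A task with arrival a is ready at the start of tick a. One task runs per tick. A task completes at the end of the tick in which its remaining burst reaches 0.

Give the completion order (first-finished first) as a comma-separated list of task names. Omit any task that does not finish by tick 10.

t=0: vr[C=0] → run C
t=1: vr[C=1024/335] → run C
t=2: vr[C=2048/335 D=2048/335] → run C
t=3: vr[C=3072/335 D=2048/335] → run D
t=4: vr[C=3072/335 D=3072/335] → run C
t=5: vr[D=3072/335] → run D
t=6: vr[D=4096/335] → run D
t=7: vr[D=1024/67] → run D
t=8: vr[D=6144/335] → run D
t=9: (idle)
t=10: (idle)

completion order = C, D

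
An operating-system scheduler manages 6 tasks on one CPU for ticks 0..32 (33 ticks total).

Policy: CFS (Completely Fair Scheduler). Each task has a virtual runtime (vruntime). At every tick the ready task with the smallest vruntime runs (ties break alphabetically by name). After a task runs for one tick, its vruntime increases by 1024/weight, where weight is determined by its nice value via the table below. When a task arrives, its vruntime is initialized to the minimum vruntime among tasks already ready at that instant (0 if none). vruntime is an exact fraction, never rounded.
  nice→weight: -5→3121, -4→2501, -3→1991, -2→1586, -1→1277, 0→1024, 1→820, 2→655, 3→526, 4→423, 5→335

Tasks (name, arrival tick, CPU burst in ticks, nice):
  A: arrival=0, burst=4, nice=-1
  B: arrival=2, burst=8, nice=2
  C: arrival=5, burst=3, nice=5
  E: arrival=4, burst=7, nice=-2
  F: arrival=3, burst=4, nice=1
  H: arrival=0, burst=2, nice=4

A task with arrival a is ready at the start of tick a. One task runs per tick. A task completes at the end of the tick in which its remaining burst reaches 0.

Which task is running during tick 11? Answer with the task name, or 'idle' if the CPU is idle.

running at tick 11 = B

t=0: vr[A=0 H=0] → run A
t=1: vr[A=1024/1277 H=0] → run H
t=2: vr[A=1024/1277 B=1024/1277 H=1024/423] → run A
t=3: vr[A=2048/1277 B=1024/1277 F=1024/1277 H=1024/423] → run B
t=4: vr[A=2048/1277 B=1978368/836435 E=1024/1277 F=1024/1277 H=1024/423] → run E
t=5: vr[A=2048/1277 B=1978368/836435 C=1024/1277 E=1465856/1012661 F=1024/1277 H=1024/423] → run C
t=6: vr[A=2048/1277 B=1978368/836435 C=1650688/427795 E=1465856/1012661 F=1024/1277 H=1024/423] → run F
t=7: vr[A=2048/1277 B=1978368/836435 C=1650688/427795 E=1465856/1012661 F=536832/261785 H=1024/423] → run E
t=8: vr[A=2048/1277 B=1978368/836435 C=1650688/427795 E=2119680/1012661 F=536832/261785 H=1024/423] → run A
t=9: vr[A=3072/1277 B=1978368/836435 C=1650688/427795 E=2119680/1012661 F=536832/261785 H=1024/423] → run F
t=10: vr[A=3072/1277 B=1978368/836435 C=1650688/427795 E=2119680/1012661 F=863744/261785 H=1024/423] → run E
t=11: vr[A=3072/1277 B=1978368/836435 C=1650688/427795 E=2773504/1012661 F=863744/261785 H=1024/423] → run B
t=12: vr[A=3072/1277 B=3286016/836435 C=1650688/427795 E=2773504/1012661 F=863744/261785 H=1024/423] → run A
t=13: vr[B=3286016/836435 C=1650688/427795 E=2773504/1012661 F=863744/261785 H=1024/423] → run H
t=14: vr[B=3286016/836435 C=1650688/427795 E=2773504/1012661 F=863744/261785] → run E
t=15: vr[B=3286016/836435 C=1650688/427795 E=3427328/1012661 F=863744/261785] → run F
t=16: vr[B=3286016/836435 C=1650688/427795 E=3427328/1012661 F=1190656/261785] → run E
t=17: vr[B=3286016/836435 C=1650688/427795 E=4081152/1012661 F=1190656/261785] → run C
t=18: vr[B=3286016/836435 C=2958336/427795 E=4081152/1012661 F=1190656/261785] → run B
t=19: vr[B=4593664/836435 C=2958336/427795 E=4081152/1012661 F=1190656/261785] → run E
t=20: vr[B=4593664/836435 C=2958336/427795 E=4734976/1012661 F=1190656/261785] → run F
t=21: vr[B=4593664/836435 C=2958336/427795 E=4734976/1012661] → run E
t=22: vr[B=4593664/836435 C=2958336/427795] → run B
t=23: vr[B=5901312/836435 C=2958336/427795] → run C
t=24: vr[B=5901312/836435] → run B
t=25: vr[B=1441792/167287] → run B
t=26: vr[B=8516608/836435] → run B
t=27: vr[B=9824256/836435] → run B
t=28: (idle)
t=29: (idle)
t=30: (idle)
t=31: (idle)
t=32: (idle)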